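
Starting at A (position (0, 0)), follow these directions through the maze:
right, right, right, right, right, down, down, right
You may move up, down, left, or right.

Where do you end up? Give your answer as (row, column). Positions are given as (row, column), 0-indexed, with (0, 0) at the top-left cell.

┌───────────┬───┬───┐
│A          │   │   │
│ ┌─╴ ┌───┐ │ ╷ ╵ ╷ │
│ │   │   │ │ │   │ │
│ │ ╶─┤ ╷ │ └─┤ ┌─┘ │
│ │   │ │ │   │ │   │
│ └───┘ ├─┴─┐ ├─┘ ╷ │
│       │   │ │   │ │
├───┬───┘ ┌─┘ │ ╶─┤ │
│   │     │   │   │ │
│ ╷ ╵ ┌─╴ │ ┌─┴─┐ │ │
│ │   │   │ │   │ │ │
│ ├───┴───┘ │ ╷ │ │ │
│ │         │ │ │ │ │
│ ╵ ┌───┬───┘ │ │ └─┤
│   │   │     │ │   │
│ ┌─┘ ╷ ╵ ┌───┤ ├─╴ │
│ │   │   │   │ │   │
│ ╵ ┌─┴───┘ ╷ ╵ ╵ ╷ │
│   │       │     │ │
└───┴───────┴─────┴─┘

Following directions step by step:
Start: (0, 0)
  right: (0, 0) → (0, 1)
  right: (0, 1) → (0, 2)
  right: (0, 2) → (0, 3)
  right: (0, 3) → (0, 4)
  right: (0, 4) → (0, 5)
  down: (0, 5) → (1, 5)
  down: (1, 5) → (2, 5)
  right: (2, 5) → (2, 6)
Final position: (2, 6)

Path taken:

┌───────────┬───┬───┐
│A → → → → ↓│   │   │
│ ┌─╴ ┌───┐ │ ╷ ╵ ╷ │
│ │   │   │↓│ │   │ │
│ │ ╶─┤ ╷ │ └─┤ ┌─┘ │
│ │   │ │ │↳ B│ │   │
│ └───┘ ├─┴─┐ ├─┘ ╷ │
│       │   │ │   │ │
├───┬───┘ ┌─┘ │ ╶─┤ │
│   │     │   │   │ │
│ ╷ ╵ ┌─╴ │ ┌─┴─┐ │ │
│ │   │   │ │   │ │ │
│ ├───┴───┘ │ ╷ │ │ │
│ │         │ │ │ │ │
│ ╵ ┌───┬───┘ │ │ └─┤
│   │   │     │ │   │
│ ┌─┘ ╷ ╵ ┌───┤ ├─╴ │
│ │   │   │   │ │   │
│ ╵ ┌─┴───┘ ╷ ╵ ╵ ╷ │
│   │       │     │ │
└───┴───────┴─────┴─┘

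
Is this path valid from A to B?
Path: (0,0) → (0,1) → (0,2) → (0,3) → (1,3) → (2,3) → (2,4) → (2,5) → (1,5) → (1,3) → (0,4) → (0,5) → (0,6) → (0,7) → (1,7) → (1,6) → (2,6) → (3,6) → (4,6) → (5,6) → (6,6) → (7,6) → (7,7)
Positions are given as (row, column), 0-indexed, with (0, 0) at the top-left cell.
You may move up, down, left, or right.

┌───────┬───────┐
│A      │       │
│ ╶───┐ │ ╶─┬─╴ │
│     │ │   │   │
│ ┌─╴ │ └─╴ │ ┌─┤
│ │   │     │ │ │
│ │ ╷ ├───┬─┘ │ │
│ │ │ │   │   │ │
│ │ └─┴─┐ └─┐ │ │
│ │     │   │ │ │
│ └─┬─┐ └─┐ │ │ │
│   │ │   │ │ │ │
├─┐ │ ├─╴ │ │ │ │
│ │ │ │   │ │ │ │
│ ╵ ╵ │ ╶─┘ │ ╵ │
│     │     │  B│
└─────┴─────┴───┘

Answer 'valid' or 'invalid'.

Checking path validity:
Result: Invalid move at step 9: cannot move from (1, 5) to (1, 3).

invalid

Correct solution:

┌───────┬───────┐
│A → → ↓│↱ → → ↓│
│ ╶───┐ │ ╶─┬─╴ │
│     │↓│↑ ↰│↓ ↲│
│ ┌─╴ │ └─╴ │ ┌─┤
│ │   │↳ → ↑│↓│ │
│ │ ╷ ├───┬─┘ │ │
│ │ │ │   │  ↓│ │
│ │ └─┴─┐ └─┐ │ │
│ │     │   │↓│ │
│ └─┬─┐ └─┐ │ │ │
│   │ │   │ │↓│ │
├─┐ │ ├─╴ │ │ │ │
│ │ │ │   │ │↓│ │
│ ╵ ╵ │ ╶─┘ │ ╵ │
│     │     │↳ B│
└─────┴─────┴───┘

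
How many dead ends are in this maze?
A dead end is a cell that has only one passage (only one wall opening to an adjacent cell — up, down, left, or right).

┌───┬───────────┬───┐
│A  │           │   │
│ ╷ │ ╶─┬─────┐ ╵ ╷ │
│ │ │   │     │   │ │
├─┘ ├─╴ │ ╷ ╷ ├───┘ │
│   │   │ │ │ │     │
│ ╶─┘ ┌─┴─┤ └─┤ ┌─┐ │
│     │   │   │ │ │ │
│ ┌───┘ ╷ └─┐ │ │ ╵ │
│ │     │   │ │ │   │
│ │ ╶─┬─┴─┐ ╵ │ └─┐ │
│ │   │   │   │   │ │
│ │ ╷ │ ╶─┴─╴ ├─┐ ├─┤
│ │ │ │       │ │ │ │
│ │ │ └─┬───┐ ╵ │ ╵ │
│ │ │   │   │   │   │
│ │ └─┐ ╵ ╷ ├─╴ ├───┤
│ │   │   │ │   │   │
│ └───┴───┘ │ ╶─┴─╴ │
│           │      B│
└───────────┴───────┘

Checking each cell for number of passages:

Dead ends found at positions:
  (1, 0)
  (2, 4)
  (2, 6)
  (3, 8)
  (5, 4)
  (5, 9)
  (6, 7)
  (6, 9)
  (8, 2)
  (8, 8)
Total dead ends: 10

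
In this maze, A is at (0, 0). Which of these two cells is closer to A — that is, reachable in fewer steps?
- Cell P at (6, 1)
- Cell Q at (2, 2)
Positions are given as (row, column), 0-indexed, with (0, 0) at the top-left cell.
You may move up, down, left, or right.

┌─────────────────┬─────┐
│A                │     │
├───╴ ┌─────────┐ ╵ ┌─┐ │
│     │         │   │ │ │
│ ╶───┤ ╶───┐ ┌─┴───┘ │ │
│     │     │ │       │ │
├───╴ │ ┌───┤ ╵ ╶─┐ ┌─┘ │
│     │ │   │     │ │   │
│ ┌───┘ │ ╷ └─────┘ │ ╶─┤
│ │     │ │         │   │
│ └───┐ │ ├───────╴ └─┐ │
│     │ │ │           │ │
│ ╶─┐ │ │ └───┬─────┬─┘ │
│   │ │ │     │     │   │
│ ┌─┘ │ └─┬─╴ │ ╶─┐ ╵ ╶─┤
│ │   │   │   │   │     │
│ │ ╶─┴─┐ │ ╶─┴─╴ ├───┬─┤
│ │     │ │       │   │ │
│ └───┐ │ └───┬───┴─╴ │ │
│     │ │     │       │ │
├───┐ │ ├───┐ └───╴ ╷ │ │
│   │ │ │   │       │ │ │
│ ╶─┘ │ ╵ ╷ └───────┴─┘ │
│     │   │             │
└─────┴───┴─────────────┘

Shortest path A → P at (6, 1): 15 steps
Shortest path A → Q at (2, 2): 8 steps

Q is closer (8 steps vs 15 steps).

Path to P:

┌─────────────────┬─────┐
│A → ↓            │     │
├───╴ ┌─────────┐ ╵ ┌─┐ │
│↓ ← ↲│         │   │ │ │
│ ╶───┤ ╶───┐ ┌─┴───┘ │ │
│↳ → ↓│     │ │       │ │
├───╴ │ ┌───┤ ╵ ╶─┐ ┌─┘ │
│↓ ← ↲│ │   │     │ │   │
│ ┌───┘ │ ╷ └─────┘ │ ╶─┤
│↓│     │ │         │   │
│ └───┐ │ ├───────╴ └─┐ │
│↓    │ │ │           │ │
│ ╶─┐ │ │ └───┬─────┬─┘ │
│↳ P│ │ │     │     │   │
│ ┌─┘ │ └─┬─╴ │ ╶─┐ ╵ ╶─┤
│ │   │   │   │   │     │
│ │ ╶─┴─┐ │ ╶─┴─╴ ├───┬─┤
│ │     │ │       │   │ │
│ └───┐ │ └───┬───┴─╴ │ │
│     │ │     │       │ │
├───┐ │ ├───┐ └───╴ ╷ │ │
│   │ │ │   │       │ │ │
│ ╶─┘ │ ╵ ╷ └───────┴─┘ │
│     │   │             │
└─────┴───┴─────────────┘

Path to Q:

┌─────────────────┬─────┐
│A → ↓            │     │
├───╴ ┌─────────┐ ╵ ┌─┐ │
│↓ ← ↲│         │   │ │ │
│ ╶───┤ ╶───┐ ┌─┴───┘ │ │
│↳ → Q│     │ │       │ │
├───╴ │ ┌───┤ ╵ ╶─┐ ┌─┘ │
│     │ │   │     │ │   │
│ ┌───┘ │ ╷ └─────┘ │ ╶─┤
│ │     │ │         │   │
│ └───┐ │ ├───────╴ └─┐ │
│     │ │ │           │ │
│ ╶─┐ │ │ └───┬─────┬─┘ │
│   │ │ │     │     │   │
│ ┌─┘ │ └─┬─╴ │ ╶─┐ ╵ ╶─┤
│ │   │   │   │   │     │
│ │ ╶─┴─┐ │ ╶─┴─╴ ├───┬─┤
│ │     │ │       │   │ │
│ └───┐ │ └───┬───┴─╴ │ │
│     │ │     │       │ │
├───┐ │ ├───┐ └───╴ ╷ │ │
│   │ │ │   │       │ │ │
│ ╶─┘ │ ╵ ╷ └───────┴─┘ │
│     │   │             │
└─────┴───┴─────────────┘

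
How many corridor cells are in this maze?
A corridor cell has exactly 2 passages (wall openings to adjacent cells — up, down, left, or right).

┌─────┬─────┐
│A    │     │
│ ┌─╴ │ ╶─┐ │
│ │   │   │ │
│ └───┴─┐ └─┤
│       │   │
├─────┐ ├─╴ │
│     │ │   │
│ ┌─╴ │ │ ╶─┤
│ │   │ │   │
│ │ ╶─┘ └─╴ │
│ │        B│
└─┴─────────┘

Counting cells with exactly 2 passages:
Total corridor cells: 32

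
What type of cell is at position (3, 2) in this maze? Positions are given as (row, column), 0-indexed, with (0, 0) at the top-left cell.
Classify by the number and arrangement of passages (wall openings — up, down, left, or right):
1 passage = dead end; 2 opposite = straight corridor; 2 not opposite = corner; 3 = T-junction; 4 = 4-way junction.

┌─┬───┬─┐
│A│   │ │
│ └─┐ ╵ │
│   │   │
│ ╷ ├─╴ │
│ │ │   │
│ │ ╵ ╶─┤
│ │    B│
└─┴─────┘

Checking cell at (3, 2):
Number of passages: 3
Cell type: T-junction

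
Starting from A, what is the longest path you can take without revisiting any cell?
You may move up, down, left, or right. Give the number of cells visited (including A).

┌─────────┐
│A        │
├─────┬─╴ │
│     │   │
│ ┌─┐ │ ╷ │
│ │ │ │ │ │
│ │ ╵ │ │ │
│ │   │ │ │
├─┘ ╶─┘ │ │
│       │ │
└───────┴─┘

Finding longest simple path using DFS:
Start: (0, 0)
Longest path visits 20 cells
Path: A → right → right → right → right → down → left → down → down → down → left → left → up → right → up → up → left → left → down → down

Solution:

┌─────────┐
│A → → → ↓│
├─────┬─╴ │
│↓ ← ↰│↓ ↲│
│ ┌─┐ │ ╷ │
│↓│ │↑│↓│ │
│ │ ╵ │ │ │
│B│↱ ↑│↓│ │
├─┘ ╶─┘ │ │
│  ↑ ← ↲│ │
└───────┴─┘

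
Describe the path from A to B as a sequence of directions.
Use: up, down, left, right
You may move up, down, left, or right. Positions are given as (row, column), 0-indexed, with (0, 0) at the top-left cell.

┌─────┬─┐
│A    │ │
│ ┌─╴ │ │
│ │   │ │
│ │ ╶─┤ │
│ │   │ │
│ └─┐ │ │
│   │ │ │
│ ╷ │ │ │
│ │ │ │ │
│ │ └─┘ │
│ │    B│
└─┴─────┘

Finding the path and converting it to directions:
Path through cells: (0,0) → (1,0) → (2,0) → (3,0) → (3,1) → (4,1) → (5,1) → (5,2) → (5,3)
Directions: down, down, down, right, down, down, right, right

Solution:

┌─────┬─┐
│A    │ │
│ ┌─╴ │ │
│↓│   │ │
│ │ ╶─┤ │
│↓│   │ │
│ └─┐ │ │
│↳ ↓│ │ │
│ ╷ │ │ │
│ │↓│ │ │
│ │ └─┘ │
│ │↳ → B│
└─┴─────┘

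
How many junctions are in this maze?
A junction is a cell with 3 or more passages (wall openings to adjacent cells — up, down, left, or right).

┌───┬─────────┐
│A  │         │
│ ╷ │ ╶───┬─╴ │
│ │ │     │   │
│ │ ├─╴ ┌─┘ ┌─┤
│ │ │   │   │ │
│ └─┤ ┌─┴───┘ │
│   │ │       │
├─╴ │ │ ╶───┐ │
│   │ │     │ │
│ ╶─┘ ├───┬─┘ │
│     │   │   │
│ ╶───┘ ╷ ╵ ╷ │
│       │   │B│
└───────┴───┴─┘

Checking each cell for number of passages:

Junctions found (3+ passages):
  (1, 3): 3 passages
  (3, 6): 3 passages
  (5, 0): 3 passages
  (5, 6): 3 passages
Total junctions: 4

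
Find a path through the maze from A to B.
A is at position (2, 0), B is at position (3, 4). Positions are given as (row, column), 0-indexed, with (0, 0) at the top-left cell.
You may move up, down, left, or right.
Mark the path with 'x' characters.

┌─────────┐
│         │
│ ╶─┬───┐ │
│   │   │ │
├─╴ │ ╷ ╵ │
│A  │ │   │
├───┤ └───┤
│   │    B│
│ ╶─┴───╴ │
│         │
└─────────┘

Finding the shortest path from (2, 0) to (3, 4):
Path length: 17 steps
Directions: right → up → left → up → right → right → right → right → down → down → left → up → left → down → down → right → right

Solution:

┌─────────┐
│x x x x x│
│ ╶─┬───┐ │
│x x│x x│x│
├─╴ │ ╷ ╵ │
│A x│x│x x│
├───┤ └───┤
│   │x x B│
│ ╶─┴───╴ │
│         │
└─────────┘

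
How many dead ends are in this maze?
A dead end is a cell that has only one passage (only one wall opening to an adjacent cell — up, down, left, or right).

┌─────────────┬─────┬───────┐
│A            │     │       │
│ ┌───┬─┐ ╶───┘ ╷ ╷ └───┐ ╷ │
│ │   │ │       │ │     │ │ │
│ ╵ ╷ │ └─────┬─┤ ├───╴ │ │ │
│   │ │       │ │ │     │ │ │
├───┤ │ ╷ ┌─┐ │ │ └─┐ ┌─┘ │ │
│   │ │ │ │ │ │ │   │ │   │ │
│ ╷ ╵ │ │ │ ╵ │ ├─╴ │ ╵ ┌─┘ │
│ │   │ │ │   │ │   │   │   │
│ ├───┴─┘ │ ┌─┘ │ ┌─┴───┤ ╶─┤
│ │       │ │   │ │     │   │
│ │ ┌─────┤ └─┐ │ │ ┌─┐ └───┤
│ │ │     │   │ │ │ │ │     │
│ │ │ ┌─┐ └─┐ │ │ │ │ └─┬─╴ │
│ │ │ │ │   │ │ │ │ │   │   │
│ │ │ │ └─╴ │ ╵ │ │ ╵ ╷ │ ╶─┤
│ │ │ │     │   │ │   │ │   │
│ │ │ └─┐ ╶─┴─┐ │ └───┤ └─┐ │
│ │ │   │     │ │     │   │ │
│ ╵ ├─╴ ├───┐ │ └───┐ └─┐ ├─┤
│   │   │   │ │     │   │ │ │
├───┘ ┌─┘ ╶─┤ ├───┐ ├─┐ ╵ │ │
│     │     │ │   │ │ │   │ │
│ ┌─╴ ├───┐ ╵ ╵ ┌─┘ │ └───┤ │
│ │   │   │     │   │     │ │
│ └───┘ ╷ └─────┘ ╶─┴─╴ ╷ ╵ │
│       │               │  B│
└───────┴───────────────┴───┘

Checking each cell for number of passages:

Dead ends found at positions:
  (0, 6)
  (0, 10)
  (1, 3)
  (2, 7)
  (2, 9)
  (3, 5)
  (4, 3)
  (5, 6)
  (5, 13)
  (6, 10)
  (7, 3)
  (9, 13)
  (10, 5)
  (10, 13)
  (11, 3)
  (11, 8)
  (11, 10)
  (12, 1)
Total dead ends: 18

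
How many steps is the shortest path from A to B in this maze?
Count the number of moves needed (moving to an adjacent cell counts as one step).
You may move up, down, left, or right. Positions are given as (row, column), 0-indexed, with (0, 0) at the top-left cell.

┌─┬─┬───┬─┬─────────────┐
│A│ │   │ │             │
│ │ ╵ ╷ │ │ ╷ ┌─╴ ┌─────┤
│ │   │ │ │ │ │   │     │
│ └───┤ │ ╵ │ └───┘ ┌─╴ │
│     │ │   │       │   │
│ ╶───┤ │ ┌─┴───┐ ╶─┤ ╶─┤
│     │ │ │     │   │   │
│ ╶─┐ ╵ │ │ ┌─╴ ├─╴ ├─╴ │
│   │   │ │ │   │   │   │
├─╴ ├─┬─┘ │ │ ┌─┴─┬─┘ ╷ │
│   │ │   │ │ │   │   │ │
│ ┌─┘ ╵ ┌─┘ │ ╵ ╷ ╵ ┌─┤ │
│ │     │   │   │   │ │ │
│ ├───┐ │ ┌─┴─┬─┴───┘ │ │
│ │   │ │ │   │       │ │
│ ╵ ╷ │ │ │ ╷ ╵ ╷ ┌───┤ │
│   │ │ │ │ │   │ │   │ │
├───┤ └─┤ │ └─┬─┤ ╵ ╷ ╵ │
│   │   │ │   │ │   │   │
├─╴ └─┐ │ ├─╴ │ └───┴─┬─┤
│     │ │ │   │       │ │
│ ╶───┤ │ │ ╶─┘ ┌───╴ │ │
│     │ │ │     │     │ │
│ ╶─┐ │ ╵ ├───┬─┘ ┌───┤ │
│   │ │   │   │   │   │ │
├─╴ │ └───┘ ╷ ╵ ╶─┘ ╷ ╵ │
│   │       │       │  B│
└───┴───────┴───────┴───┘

Using BFS to find shortest path:
Start: (0, 0), End: (13, 11)
Path found:
(0,0) → (1,0) → (2,0) → (3,0) → (4,0) → (4,1) → (5,1) → (5,0) → (6,0) → (7,0) → (8,0) → (8,1) → (7,1) → (7,2) → (8,2) → (9,2) → (9,3) → (10,3) → (11,3) → (12,3) → (12,4) → (11,4) → (10,4) → (9,4) → (8,4) → (7,4) → (6,4) → (6,5) → (5,5) → (4,5) → (3,5) → (3,6) → (3,7) → (4,7) → (4,6) → (5,6) → (6,6) → (6,7) → (5,7) → (5,8) → (6,8) → (6,9) → (5,9) → (5,10) → (4,10) → (4,11) → (5,11) → (6,11) → (7,11) → (8,11) → (9,11) → (9,10) → (8,10) → (8,9) → (9,9) → (9,8) → (8,8) → (7,8) → (7,7) → (8,7) → (8,6) → (7,6) → (7,5) → (8,5) → (9,5) → (9,6) → (10,6) → (10,5) → (11,5) → (11,6) → (11,7) → (10,7) → (10,8) → (10,9) → (10,10) → (11,10) → (11,9) → (11,8) → (12,8) → (12,7) → (13,7) → (13,8) → (13,9) → (12,9) → (12,10) → (13,10) → (13,11)
Number of steps: 86

Solution:

┌─┬─┬───┬─┬─────────────┐
│A│ │   │ │             │
│ │ ╵ ╷ │ │ ╷ ┌─╴ ┌─────┤
│↓│   │ │ │ │ │   │     │
│ └───┤ │ ╵ │ └───┘ ┌─╴ │
│↓    │ │   │       │   │
│ ╶───┤ │ ┌─┴───┐ ╶─┤ ╶─┤
│↓    │ │ │↱ → ↓│   │   │
│ ╶─┐ ╵ │ │ ┌─╴ ├─╴ ├─╴ │
│↳ ↓│   │ │↑│↓ ↲│   │↱ ↓│
├─╴ ├─┬─┘ │ │ ┌─┴─┬─┘ ╷ │
│↓ ↲│ │   │↑│↓│↱ ↓│↱ ↑│↓│
│ ┌─┘ ╵ ┌─┘ │ ╵ ╷ ╵ ┌─┤ │
│↓│     │↱ ↑│↳ ↑│↳ ↑│ │↓│
│ ├───┐ │ ┌─┴─┬─┴───┘ │ │
│↓│↱ ↓│ │↑│↓ ↰│↓ ↰    │↓│
│ ╵ ╷ │ │ │ ╷ ╵ ╷ ┌───┤ │
│↳ ↑│↓│ │↑│↓│↑ ↲│↑│↓ ↰│↓│
├───┤ └─┤ │ └─┬─┤ ╵ ╷ ╵ │
│   │↳ ↓│↑│↳ ↓│ │↑ ↲│↑ ↲│
├─╴ └─┐ │ ├─╴ │ └───┴─┬─┤
│     │↓│↑│↓ ↲│↱ → → ↓│ │
│ ╶───┤ │ │ ╶─┘ ┌───╴ │ │
│     │↓│↑│↳ → ↑│↓ ← ↲│ │
│ ╶─┐ │ ╵ ├───┬─┘ ┌───┤ │
│   │ │↳ ↑│   │↓ ↲│↱ ↓│ │
├─╴ │ └───┘ ╷ ╵ ╶─┘ ╷ ╵ │
│   │       │  ↳ → ↑│↳ B│
└───┴───────┴───────┴───┘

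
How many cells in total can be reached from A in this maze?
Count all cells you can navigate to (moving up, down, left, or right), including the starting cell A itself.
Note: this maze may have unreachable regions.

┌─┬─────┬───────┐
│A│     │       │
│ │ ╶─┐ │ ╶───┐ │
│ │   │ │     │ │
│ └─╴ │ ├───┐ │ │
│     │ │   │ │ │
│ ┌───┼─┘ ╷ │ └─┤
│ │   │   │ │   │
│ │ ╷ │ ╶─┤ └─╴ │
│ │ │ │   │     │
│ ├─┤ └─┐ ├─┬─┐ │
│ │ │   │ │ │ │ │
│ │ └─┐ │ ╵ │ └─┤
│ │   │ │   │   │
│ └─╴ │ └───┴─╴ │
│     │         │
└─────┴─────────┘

Using BFS/flood-fill to find all reachable cells from A:
Maze size: 8 × 8 = 64 total cells
42 cell(s) are walled off and cannot be reached from A.
Reachable cells: 22

Reachable region (· marks reachable cells):

┌─┬─────┬───────┐
│A│· · ·│       │
│ │ ╶─┐ │ ╶───┐ │
│·│· ·│·│     │ │
│ └─╴ │ ├───┐ │ │
│· · ·│·│   │ │ │
│ ┌───┼─┘ ╷ │ └─┤
│·│   │   │ │   │
│ │ ╷ │ ╶─┤ └─╴ │
│·│ │ │   │     │
│ ├─┤ └─┐ ├─┬─┐ │
│·│·│   │ │ │ │ │
│ │ └─┐ │ ╵ │ └─┤
│·│· ·│ │   │   │
│ └─╴ │ └───┴─╴ │
│· · ·│         │
└─────┴─────────┘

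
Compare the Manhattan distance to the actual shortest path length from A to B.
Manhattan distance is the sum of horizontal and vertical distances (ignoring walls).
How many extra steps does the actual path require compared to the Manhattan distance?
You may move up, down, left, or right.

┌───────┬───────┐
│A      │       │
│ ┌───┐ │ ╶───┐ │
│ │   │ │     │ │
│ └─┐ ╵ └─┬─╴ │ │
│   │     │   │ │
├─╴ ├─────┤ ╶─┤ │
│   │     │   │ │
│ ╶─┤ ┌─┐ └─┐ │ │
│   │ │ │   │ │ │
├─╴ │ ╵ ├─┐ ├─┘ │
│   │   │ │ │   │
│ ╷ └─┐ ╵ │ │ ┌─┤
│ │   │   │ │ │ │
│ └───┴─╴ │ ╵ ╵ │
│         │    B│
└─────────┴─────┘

Manhattan distance: |7 - 0| + |7 - 0| = 14
Actual path length: 30
Extra steps: 30 - 14 = 16

Solution:

┌───────┬───────┐
│A      │       │
│ ┌───┐ │ ╶───┐ │
│↓│   │ │     │ │
│ └─┐ ╵ └─┬─╴ │ │
│↳ ↓│     │   │ │
├─╴ ├─────┤ ╶─┤ │
│↓ ↲│↱ → ↓│   │ │
│ ╶─┤ ┌─┐ └─┐ │ │
│↳ ↓│↑│ │↳ ↓│ │ │
├─╴ │ ╵ ├─┐ ├─┘ │
│↓ ↲│↑ ↰│ │↓│   │
│ ╷ └─┐ ╵ │ │ ┌─┤
│↓│   │↑ ↰│↓│ │ │
│ └───┴─╴ │ ╵ ╵ │
│↳ → → → ↑│↳ → B│
└─────────┴─────┘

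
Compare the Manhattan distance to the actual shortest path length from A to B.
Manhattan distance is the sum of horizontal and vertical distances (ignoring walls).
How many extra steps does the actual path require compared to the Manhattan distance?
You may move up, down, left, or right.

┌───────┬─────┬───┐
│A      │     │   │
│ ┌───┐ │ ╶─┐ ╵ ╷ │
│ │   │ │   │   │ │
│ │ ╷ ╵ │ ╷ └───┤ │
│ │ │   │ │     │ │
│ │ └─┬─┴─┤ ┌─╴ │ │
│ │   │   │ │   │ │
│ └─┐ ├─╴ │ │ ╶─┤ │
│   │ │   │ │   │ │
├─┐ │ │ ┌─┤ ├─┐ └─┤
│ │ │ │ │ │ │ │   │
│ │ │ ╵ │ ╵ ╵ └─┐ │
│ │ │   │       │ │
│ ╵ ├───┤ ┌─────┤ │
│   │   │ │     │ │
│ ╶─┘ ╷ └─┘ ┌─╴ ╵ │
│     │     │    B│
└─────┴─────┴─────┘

Manhattan distance: |8 - 0| + |8 - 0| = 16
Actual path length: 22
Extra steps: 22 - 16 = 6

Solution:

┌───────┬─────┬───┐
│A      │     │   │
│ ┌───┐ │ ╶─┐ ╵ ╷ │
│↓│   │ │   │   │ │
│ │ ╷ ╵ │ ╷ └───┤ │
│↓│ │   │ │     │ │
│ │ └─┬─┴─┤ ┌─╴ │ │
│↓│   │   │ │   │ │
│ └─┐ ├─╴ │ │ ╶─┤ │
│↳ ↓│ │   │ │   │ │
├─┐ │ │ ┌─┤ ├─┐ └─┤
│ │↓│ │ │ │ │ │   │
│ │ │ ╵ │ ╵ ╵ └─┐ │
│ │↓│   │       │ │
│ ╵ ├───┤ ┌─────┤ │
│↓ ↲│↱ ↓│ │↱ → ↓│ │
│ ╶─┘ ╷ └─┘ ┌─╴ ╵ │
│↳ → ↑│↳ → ↑│  ↳ B│
└─────┴─────┴─────┘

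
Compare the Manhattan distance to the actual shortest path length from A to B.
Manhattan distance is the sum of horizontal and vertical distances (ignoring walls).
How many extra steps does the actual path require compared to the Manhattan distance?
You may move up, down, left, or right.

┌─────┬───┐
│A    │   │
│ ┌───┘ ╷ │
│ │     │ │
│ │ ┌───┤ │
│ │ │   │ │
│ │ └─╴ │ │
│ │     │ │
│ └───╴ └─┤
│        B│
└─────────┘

Manhattan distance: |4 - 0| + |4 - 0| = 8
Actual path length: 8
Extra steps: 8 - 8 = 0

Solution:

┌─────┬───┐
│A    │   │
│ ┌───┘ ╷ │
│↓│     │ │
│ │ ┌───┤ │
│↓│ │   │ │
│ │ └─╴ │ │
│↓│     │ │
│ └───╴ └─┤
│↳ → → → B│
└─────────┘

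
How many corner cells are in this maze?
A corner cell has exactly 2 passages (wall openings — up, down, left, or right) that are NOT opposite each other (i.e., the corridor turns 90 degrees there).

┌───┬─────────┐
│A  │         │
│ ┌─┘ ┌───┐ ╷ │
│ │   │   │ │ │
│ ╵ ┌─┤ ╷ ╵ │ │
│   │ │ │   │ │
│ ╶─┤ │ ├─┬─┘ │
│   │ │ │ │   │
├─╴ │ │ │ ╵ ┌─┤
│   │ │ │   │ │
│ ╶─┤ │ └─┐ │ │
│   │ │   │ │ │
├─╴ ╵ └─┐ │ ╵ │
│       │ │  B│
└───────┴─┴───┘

Counting corner cells (2 non-opposite passages):
Total corners: 23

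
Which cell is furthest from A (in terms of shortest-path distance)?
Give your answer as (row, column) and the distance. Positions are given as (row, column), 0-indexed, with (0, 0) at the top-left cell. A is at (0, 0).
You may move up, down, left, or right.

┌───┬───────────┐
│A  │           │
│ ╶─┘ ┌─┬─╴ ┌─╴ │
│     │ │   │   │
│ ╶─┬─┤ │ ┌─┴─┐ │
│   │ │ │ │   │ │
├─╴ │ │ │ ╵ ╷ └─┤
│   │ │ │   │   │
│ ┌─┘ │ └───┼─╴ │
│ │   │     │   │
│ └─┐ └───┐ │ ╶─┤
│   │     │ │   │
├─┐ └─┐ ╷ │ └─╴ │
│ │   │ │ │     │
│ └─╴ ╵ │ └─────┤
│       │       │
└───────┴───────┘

Computing BFS distances from A to all cells:
Furthest cell: (1, 3)
Distance: 30 steps

Path from A to the furthest cell:

┌───┬───────────┐
│A  │↱ → → ↓    │
│ ╶─┘ ┌─┬─╴ ┌─╴ │
│↳ → ↑│B│↓ ↲│   │
│ ╶─┬─┤ │ ┌─┴─┐ │
│   │ │↑│↓│↱ ↓│ │
├─╴ │ │ │ ╵ ╷ └─┤
│   │ │↑│↳ ↑│↳ ↓│
│ ┌─┘ │ └───┼─╴ │
│ │   │↑ ← ↰│↓ ↲│
│ └─┐ └───┐ │ ╶─┤
│   │     │↑│↳ ↓│
├─┐ └─┐ ╷ │ └─╴ │
│ │   │ │ │↑ ← ↲│
│ └─╴ ╵ │ └─────┤
│       │       │
└───────┴───────┘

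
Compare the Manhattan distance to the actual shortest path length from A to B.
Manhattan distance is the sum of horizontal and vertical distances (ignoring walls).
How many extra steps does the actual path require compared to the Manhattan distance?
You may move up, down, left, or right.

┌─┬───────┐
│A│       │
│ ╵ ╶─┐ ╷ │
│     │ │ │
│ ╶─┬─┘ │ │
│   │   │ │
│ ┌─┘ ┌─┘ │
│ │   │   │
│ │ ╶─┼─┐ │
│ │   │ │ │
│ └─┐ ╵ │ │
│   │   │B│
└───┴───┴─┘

Manhattan distance: |5 - 0| + |4 - 0| = 9
Actual path length: 11
Extra steps: 11 - 9 = 2

Solution:

┌─┬───────┐
│A│↱ → → ↓│
│ ╵ ╶─┐ ╷ │
│↳ ↑  │ │↓│
│ ╶─┬─┘ │ │
│   │   │↓│
│ ┌─┘ ┌─┘ │
│ │   │  ↓│
│ │ ╶─┼─┐ │
│ │   │ │↓│
│ └─┐ ╵ │ │
│   │   │B│
└───┴───┴─┘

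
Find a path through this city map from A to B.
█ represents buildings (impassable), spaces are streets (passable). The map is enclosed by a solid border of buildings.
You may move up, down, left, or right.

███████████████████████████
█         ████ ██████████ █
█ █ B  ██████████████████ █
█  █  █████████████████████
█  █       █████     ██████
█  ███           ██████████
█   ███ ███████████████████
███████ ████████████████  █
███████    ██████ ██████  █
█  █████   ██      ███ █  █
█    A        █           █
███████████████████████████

Finding the shortest path from A to B:
Movement: cardinal only
Path length: 15 steps
Directions: right → right → right → up → up → left → up → up → up → up → left → left → up → up → left

Solution:

███████████████████████████
█         ████ ██████████ █
█ █ B↰ ██████████████████ █
█  █ ↑█████████████████████
█  █ ↑←↰   █████     ██████
█  ███ ↑         ██████████
█   ███↑███████████████████
███████↑████████████████  █
███████↑↰  ██████ ██████  █
█  █████↑  ██      ███ █  █
█    A→→↑     █           █
███████████████████████████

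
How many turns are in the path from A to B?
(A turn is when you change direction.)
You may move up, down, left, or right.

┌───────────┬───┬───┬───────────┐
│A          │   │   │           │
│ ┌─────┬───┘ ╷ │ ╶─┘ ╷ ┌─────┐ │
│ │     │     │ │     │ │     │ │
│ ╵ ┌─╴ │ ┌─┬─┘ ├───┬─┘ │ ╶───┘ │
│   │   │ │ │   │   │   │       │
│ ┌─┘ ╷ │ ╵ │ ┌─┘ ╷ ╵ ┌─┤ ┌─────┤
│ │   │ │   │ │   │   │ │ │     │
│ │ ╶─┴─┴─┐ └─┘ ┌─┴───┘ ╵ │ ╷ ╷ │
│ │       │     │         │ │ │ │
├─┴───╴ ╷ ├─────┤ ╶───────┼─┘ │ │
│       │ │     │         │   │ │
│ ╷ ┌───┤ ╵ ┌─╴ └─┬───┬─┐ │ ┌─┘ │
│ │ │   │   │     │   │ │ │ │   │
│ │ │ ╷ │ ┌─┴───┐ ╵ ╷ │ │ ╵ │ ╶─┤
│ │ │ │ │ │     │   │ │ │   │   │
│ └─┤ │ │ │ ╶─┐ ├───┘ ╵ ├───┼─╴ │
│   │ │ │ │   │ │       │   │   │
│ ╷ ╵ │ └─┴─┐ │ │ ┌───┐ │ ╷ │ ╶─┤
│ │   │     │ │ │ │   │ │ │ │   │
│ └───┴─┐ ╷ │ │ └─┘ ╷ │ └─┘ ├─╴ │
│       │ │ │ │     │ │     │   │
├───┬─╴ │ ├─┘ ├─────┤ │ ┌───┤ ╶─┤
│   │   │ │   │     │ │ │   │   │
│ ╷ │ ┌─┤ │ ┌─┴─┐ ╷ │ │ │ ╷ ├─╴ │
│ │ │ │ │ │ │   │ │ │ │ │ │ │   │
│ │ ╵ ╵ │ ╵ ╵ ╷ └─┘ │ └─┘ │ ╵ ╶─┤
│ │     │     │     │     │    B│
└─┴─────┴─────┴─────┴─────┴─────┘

Directions: down, down, right, up, right, right, down, left, down, left, down, right, right, down, left, left, left, down, down, down, right, down, right, up, up, up, right, down, down, down, right, down, down, down, down, right, up, up, right, up, up, up, left, up, right, right, down, down, down, right, right, up, right, down, down, down, down, right, right, up, up, right, down, down, right, right
Number of turns: 37

Solution:

┌───────────┬───┬───┬───────────┐
│A          │   │   │           │
│ ┌─────┬───┘ ╷ │ ╶─┘ ╷ ┌─────┐ │
│↓│↱ → ↓│     │ │     │ │     │ │
│ ╵ ┌─╴ │ ┌─┬─┘ ├───┬─┘ │ ╶───┘ │
│↳ ↑│↓ ↲│ │ │   │   │   │       │
│ ┌─┘ ╷ │ ╵ │ ┌─┘ ╷ ╵ ┌─┤ ┌─────┤
│ │↓ ↲│ │   │ │   │   │ │ │     │
│ │ ╶─┴─┴─┐ └─┘ ┌─┴───┘ ╵ │ ╷ ╷ │
│ │↳ → ↓  │     │         │ │ │ │
├─┴───╴ ╷ ├─────┤ ╶───────┼─┘ │ │
│↓ ← ← ↲│ │     │         │   │ │
│ ╷ ┌───┤ ╵ ┌─╴ └─┬───┬─┐ │ ┌─┘ │
│↓│ │↱ ↓│   │     │   │ │ │ │   │
│ │ │ ╷ │ ┌─┴───┐ ╵ ╷ │ │ ╵ │ ╶─┤
│↓│ │↑│↓│ │↱ → ↓│   │ │ │   │   │
│ └─┤ │ │ │ ╶─┐ ├───┘ ╵ ├───┼─╴ │
│↳ ↓│↑│↓│ │↑ ↰│↓│       │   │   │
│ ╷ ╵ │ └─┴─┐ │ │ ┌───┐ │ ╷ │ ╶─┤
│ │↳ ↑│↳ ↓  │↑│↓│ │↱ ↓│ │ │ │   │
│ └───┴─┐ ╷ │ │ └─┘ ╷ │ └─┘ ├─╴ │
│       │↓│ │↑│↳ → ↑│↓│     │   │
├───┬─╴ │ ├─┘ ├─────┤ │ ┌───┤ ╶─┤
│   │   │↓│↱ ↑│     │↓│ │↱ ↓│   │
│ ╷ │ ┌─┤ │ ┌─┴─┐ ╷ │ │ │ ╷ ├─╴ │
│ │ │ │ │↓│↑│   │ │ │↓│ │↑│↓│   │
│ │ ╵ ╵ │ ╵ ╵ ╷ └─┘ │ └─┘ │ ╵ ╶─┤
│ │     │↳ ↑  │     │↳ → ↑│↳ → B│
└─┴─────┴─────┴─────┴─────┴─────┘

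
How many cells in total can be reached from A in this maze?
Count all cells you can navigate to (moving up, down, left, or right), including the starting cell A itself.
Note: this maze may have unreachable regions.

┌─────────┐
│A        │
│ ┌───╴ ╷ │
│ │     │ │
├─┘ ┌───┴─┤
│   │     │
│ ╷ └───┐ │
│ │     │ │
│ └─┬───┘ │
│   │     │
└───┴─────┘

Using BFS/flood-fill to find all reachable cells from A:
Maze size: 5 × 5 = 25 total cells
7 cell(s) are walled off and cannot be reached from A.
Reachable cells: 18

Reachable region (· marks reachable cells):

┌─────────┐
│A · · · ·│
│ ┌───╴ ╷ │
│·│· · ·│·│
├─┘ ┌───┴─┤
│· ·│     │
│ ╷ └───┐ │
│·│· · ·│ │
│ └─┬───┘ │
│· ·│     │
└───┴─────┘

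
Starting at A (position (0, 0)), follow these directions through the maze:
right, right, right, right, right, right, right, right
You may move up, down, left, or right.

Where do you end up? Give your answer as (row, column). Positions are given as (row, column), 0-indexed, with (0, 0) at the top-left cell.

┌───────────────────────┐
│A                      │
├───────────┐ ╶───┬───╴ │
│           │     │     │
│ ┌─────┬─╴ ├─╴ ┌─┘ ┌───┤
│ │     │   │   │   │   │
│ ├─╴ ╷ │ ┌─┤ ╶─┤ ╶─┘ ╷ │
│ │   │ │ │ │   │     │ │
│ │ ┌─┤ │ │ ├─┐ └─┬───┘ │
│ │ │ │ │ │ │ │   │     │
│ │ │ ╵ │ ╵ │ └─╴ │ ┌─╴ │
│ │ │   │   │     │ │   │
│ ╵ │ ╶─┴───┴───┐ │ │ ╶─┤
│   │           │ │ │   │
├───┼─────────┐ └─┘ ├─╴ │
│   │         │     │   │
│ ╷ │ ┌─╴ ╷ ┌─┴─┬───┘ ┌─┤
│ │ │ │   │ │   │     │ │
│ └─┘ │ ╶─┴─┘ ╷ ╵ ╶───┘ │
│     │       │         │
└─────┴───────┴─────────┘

Following directions step by step:
Start: (0, 0)
  right: (0, 0) → (0, 1)
  right: (0, 1) → (0, 2)
  right: (0, 2) → (0, 3)
  right: (0, 3) → (0, 4)
  right: (0, 4) → (0, 5)
  right: (0, 5) → (0, 6)
  right: (0, 6) → (0, 7)
  right: (0, 7) → (0, 8)
Final position: (0, 8)

Path taken:

┌───────────────────────┐
│A → → → → → → → B      │
├───────────┐ ╶───┬───╴ │
│           │     │     │
│ ┌─────┬─╴ ├─╴ ┌─┘ ┌───┤
│ │     │   │   │   │   │
│ ├─╴ ╷ │ ┌─┤ ╶─┤ ╶─┘ ╷ │
│ │   │ │ │ │   │     │ │
│ │ ┌─┤ │ │ ├─┐ └─┬───┘ │
│ │ │ │ │ │ │ │   │     │
│ │ │ ╵ │ ╵ │ └─╴ │ ┌─╴ │
│ │ │   │   │     │ │   │
│ ╵ │ ╶─┴───┴───┐ │ │ ╶─┤
│   │           │ │ │   │
├───┼─────────┐ └─┘ ├─╴ │
│   │         │     │   │
│ ╷ │ ┌─╴ ╷ ┌─┴─┬───┘ ┌─┤
│ │ │ │   │ │   │     │ │
│ └─┘ │ ╶─┴─┘ ╷ ╵ ╶───┘ │
│     │       │         │
└─────┴───────┴─────────┘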